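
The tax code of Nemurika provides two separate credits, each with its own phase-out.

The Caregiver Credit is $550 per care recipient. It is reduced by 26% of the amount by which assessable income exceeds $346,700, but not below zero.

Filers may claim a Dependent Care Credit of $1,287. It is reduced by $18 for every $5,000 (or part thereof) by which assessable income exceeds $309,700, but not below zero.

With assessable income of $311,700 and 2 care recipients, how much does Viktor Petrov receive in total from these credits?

$2,369

Caregiver Credit: base = 2 × $550 = $1,100. $311,700 is at or below the $346,700 threshold, so the full $1,100 applies.
Dependent Care Credit: income exceeds $309,700 by $2,000, which is 1 full-or-partial $5,000 increment; reduction = 1 × $18 = $18, leaving $1,269.
Total: $1,100 + $1,269 = $2,369.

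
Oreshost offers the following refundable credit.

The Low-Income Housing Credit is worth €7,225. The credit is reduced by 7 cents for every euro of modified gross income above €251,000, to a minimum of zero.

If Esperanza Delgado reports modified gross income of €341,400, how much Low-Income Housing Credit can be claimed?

€897

Low-Income Housing Credit: 7% of the €90,400 excess over €251,000 is €6,328; credit = €7,225 − €6,328 = €897.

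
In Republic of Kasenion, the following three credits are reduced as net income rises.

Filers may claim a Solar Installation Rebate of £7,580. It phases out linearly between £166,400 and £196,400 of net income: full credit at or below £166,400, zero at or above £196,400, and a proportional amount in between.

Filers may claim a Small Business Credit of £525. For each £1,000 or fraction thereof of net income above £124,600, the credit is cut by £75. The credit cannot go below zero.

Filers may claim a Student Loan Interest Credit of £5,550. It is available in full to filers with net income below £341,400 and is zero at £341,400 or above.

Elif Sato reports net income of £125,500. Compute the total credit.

Solar Installation Rebate: £125,500 is at or below the £166,400 threshold, so the full £7,580 applies.
Small Business Credit: income exceeds £124,600 by £900, which is 1 full-or-partial £1,000 increment; reduction = 1 × £75 = £75, leaving £450.
Student Loan Interest Credit: £125,500 is below the £341,400 cutoff, so the full £5,550 applies.
Total: £7,580 + £450 + £5,550 = £13,580.

£13,580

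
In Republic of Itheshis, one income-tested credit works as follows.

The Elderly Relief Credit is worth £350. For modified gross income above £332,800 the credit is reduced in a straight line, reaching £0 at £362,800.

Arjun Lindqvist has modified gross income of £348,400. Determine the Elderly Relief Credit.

Elderly Relief Credit: £348,400 is £15,600 into a £30,000 phase-out range, leaving 14,400/30,000 of the credit: £350 × 14,400/30,000 = £168.

£168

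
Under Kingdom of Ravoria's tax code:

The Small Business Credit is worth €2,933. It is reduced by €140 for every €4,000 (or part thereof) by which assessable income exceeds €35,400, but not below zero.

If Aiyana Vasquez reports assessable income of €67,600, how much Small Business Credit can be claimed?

€1,673

Small Business Credit: income exceeds €35,400 by €32,200, which is 9 full-or-partial €4,000 increments; reduction = 9 × €140 = €1,260, leaving €1,673.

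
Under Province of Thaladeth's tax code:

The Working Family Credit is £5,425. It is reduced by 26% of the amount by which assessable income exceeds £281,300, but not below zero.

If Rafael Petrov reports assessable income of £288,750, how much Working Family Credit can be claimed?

Working Family Credit: 26% of the £7,450 excess over £281,300 is £1,937; credit = £5,425 − £1,937 = £3,488.

£3,488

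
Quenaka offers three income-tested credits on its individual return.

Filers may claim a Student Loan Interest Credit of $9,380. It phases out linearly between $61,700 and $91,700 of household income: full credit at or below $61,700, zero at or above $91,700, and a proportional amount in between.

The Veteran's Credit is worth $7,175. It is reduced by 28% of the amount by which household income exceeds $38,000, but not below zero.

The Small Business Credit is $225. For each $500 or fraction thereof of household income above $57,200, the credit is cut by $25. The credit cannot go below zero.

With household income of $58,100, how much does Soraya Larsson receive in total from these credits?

Student Loan Interest Credit: $58,100 is at or below the $61,700 threshold, so the full $9,380 applies.
Veteran's Credit: 28% of the $20,100 excess over $38,000 is $5,628; credit = $7,175 − $5,628 = $1,547.
Small Business Credit: income exceeds $57,200 by $900, which is 2 full-or-partial $500 increments; reduction = 2 × $25 = $50, leaving $175.
Total: $9,380 + $1,547 + $175 = $11,102.

$11,102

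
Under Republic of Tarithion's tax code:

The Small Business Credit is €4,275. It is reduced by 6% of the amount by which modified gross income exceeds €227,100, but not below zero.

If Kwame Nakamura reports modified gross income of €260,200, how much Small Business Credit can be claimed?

Small Business Credit: 6% of the €33,100 excess over €227,100 is €1,986; credit = €4,275 − €1,986 = €2,289.

€2,289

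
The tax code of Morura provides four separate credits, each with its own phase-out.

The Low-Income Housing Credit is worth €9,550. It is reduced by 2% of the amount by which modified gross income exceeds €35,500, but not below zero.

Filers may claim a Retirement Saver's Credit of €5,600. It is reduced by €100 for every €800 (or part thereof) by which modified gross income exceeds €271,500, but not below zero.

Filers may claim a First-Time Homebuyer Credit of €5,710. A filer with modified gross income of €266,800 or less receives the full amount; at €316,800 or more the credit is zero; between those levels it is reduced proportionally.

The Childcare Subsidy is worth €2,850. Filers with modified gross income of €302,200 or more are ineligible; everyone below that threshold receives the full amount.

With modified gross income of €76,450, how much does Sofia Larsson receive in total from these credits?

Low-Income Housing Credit: 2% of the €40,950 excess over €35,500 is €819; credit = €9,550 − €819 = €8,731.
Retirement Saver's Credit: €76,450 is at or below the €271,500 threshold, so the full €5,600 applies.
First-Time Homebuyer Credit: €76,450 is at or below the €266,800 threshold, so the full €5,710 applies.
Childcare Subsidy: €76,450 is below the €302,200 cutoff, so the full €2,850 applies.
Total: €8,731 + €5,600 + €5,710 + €2,850 = €22,891.

€22,891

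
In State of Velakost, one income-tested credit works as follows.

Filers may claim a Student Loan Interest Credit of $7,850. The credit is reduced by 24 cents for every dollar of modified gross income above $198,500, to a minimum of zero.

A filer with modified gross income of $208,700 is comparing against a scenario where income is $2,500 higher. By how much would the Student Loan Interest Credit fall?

$600

At $208,700 — 24% of the $10,200 excess over $198,500 is $2,448; credit = $7,850 − $2,448 = $5,402.
At $211,200 — 24% of the $12,700 excess over $198,500 is $3,048; credit = $7,850 − $3,048 = $4,802.
Lost: $5,402 − $4,802 = $600.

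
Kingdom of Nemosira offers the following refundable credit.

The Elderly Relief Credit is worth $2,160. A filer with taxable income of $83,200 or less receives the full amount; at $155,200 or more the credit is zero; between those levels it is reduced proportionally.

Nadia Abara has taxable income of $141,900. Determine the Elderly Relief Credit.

$399

Elderly Relief Credit: $141,900 is $58,700 into a $72,000 phase-out range, leaving 13,300/72,000 of the credit: $2,160 × 13,300/72,000 = $399.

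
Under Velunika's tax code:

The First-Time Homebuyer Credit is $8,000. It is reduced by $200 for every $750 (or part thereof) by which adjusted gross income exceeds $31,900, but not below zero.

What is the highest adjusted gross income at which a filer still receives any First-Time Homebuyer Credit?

$61,150

After 39 increments the reduction is 39 × $200 = $7,800, leaving $200; one more increment wipes it out. Increment 39 ends at excess 39 × $750 = $29,250, so the highest qualifying income is $31,900 + $29,250 = $61,150.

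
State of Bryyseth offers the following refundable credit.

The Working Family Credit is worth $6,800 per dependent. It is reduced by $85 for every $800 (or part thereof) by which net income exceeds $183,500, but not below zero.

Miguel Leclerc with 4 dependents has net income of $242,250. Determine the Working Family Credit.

$20,910

Working Family Credit: base = 4 × $6,800 = $27,200. income exceeds $183,500 by $58,750, which is 74 full-or-partial $800 increments; reduction = 74 × $85 = $6,290, leaving $20,910.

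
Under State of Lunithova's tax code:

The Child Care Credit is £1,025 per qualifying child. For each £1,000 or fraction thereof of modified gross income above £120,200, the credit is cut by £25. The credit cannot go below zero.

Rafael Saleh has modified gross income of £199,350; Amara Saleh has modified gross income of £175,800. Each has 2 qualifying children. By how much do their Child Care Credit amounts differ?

Rafael (£199,350): Child Care Credit: base = 2 × £1,025 = £2,050. income exceeds £120,200 by £79,150, which is 80 full-or-partial £1,000 increments; reduction = 80 × £25 = £2,000, leaving £50.
Amara (£175,800): Child Care Credit: base = 2 × £1,025 = £2,050. income exceeds £120,200 by £55,600, which is 56 full-or-partial £1,000 increments; reduction = 56 × £25 = £1,400, leaving £650.
Difference: |£50 − £650| = £600.

£600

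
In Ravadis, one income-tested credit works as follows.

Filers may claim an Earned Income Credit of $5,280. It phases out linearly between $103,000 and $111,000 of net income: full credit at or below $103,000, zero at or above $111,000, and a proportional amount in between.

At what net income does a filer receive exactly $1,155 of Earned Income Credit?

$109,250

$1,155 is 1,155/5,280 of the full $5,280, so 4,125/5,280 of the $8,000 range has been used: income = $103,000 + $8,000 × 4,125/5,280 = $109,250.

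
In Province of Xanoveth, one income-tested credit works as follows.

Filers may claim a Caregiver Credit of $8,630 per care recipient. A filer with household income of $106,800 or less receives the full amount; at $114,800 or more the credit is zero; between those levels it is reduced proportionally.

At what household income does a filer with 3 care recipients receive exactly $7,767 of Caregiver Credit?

$112,400

Full credit = 3 × $8,630 = $25,890.
$7,767 is 7,767/25,890 of the full $25,890, so 18,123/25,890 of the $8,000 range has been used: income = $106,800 + $8,000 × 18,123/25,890 = $112,400.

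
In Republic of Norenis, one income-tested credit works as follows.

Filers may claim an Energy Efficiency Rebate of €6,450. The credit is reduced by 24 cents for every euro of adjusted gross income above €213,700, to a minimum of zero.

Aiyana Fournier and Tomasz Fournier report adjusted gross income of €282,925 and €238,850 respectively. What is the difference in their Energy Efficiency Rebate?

€414

Aiyana (€282,925): Energy Efficiency Rebate: 24% of the €69,225 excess over €213,700 is €16,614 ≥ base, so the credit is €0.
Tomasz (€238,850): Energy Efficiency Rebate: 24% of the €25,150 excess over €213,700 is €6,036; credit = €6,450 − €6,036 = €414.
Difference: |€0 − €414| = €414.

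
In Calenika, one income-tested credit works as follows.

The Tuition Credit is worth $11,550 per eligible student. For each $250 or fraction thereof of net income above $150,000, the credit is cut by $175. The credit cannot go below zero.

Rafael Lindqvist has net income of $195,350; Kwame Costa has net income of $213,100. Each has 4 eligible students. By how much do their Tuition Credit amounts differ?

Rafael ($195,350): Tuition Credit: base = 4 × $11,550 = $46,200. income exceeds $150,000 by $45,350, which is 182 full-or-partial $250 increments; reduction = 182 × $175 = $31,850, leaving $14,350.
Kwame ($213,100): Tuition Credit: base = 4 × $11,550 = $46,200. income exceeds $150,000 by $63,100, which is 253 full-or-partial $250 increments; reduction = 253 × $175 = $44,275, leaving $1,925.
Difference: |$14,350 − $1,925| = $12,425.

$12,425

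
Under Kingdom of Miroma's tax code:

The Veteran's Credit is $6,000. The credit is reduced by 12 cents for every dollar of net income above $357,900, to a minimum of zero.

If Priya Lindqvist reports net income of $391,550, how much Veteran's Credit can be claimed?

Veteran's Credit: 12% of the $33,650 excess over $357,900 is $4,038; credit = $6,000 − $4,038 = $1,962.

$1,962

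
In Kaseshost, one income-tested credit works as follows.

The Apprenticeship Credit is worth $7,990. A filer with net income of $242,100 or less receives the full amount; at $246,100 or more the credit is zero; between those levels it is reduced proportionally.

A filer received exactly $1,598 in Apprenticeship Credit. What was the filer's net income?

$245,300

$1,598 is 1,598/7,990 of the full $7,990, so 6,392/7,990 of the $4,000 range has been used: income = $242,100 + $4,000 × 6,392/7,990 = $245,300.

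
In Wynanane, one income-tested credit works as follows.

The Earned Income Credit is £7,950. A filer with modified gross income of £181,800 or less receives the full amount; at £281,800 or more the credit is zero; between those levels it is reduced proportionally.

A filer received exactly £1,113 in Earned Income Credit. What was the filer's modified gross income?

£267,800

£1,113 is 1,113/7,950 of the full £7,950, so 6,837/7,950 of the £100,000 range has been used: income = £181,800 + £100,000 × 6,837/7,950 = £267,800.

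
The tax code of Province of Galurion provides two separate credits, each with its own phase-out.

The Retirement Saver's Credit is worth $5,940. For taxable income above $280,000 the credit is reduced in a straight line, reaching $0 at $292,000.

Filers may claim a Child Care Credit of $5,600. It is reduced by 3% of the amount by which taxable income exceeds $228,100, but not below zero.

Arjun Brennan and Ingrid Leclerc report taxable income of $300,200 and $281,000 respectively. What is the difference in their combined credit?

Arjun ($300,200): Retirement Saver's Credit: $300,200 is at or above $292,000, so the credit is $0. Child Care Credit: 3% of the $72,100 excess over $228,100 is $2,163; credit = $5,600 − $2,163 = $3,437. total $0 + $3,437 = $3,437
Ingrid ($281,000): Retirement Saver's Credit: $281,000 is $1,000 into a $12,000 phase-out range, leaving 11,000/12,000 of the credit: $5,940 × 11,000/12,000 = $5,445. Child Care Credit: 3% of the $52,900 excess over $228,100 is $1,587; credit = $5,600 − $1,587 = $4,013. total $5,445 + $4,013 = $9,458
Difference: |$3,437 − $9,458| = $6,021.

$6,021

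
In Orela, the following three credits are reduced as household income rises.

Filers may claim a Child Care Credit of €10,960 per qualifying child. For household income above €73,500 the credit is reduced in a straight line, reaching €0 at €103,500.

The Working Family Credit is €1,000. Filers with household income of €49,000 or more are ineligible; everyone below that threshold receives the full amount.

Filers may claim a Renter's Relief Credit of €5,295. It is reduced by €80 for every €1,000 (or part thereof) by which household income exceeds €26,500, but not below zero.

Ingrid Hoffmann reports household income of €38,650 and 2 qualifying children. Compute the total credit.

Child Care Credit: base = 2 × €10,960 = €21,920. €38,650 is at or below the €73,500 threshold, so the full €21,920 applies.
Working Family Credit: €38,650 is below the €49,000 cutoff, so the full €1,000 applies.
Renter's Relief Credit: income exceeds €26,500 by €12,150, which is 13 full-or-partial €1,000 increments; reduction = 13 × €80 = €1,040, leaving €4,255.
Total: €21,920 + €1,000 + €4,255 = €27,175.

€27,175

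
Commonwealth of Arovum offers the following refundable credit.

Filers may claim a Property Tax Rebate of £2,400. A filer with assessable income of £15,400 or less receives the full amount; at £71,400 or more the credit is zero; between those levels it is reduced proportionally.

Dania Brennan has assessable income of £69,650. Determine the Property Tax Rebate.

£75

Property Tax Rebate: £69,650 is £54,250 into a £56,000 phase-out range, leaving 1,750/56,000 of the credit: £2,400 × 1,750/56,000 = £75.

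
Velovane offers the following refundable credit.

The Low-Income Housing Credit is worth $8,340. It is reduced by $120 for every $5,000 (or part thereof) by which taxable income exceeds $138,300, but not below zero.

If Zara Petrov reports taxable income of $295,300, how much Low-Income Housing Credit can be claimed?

Low-Income Housing Credit: income exceeds $138,300 by $157,000, which is 32 full-or-partial $5,000 increments; reduction = 32 × $120 = $3,840, leaving $4,500.

$4,500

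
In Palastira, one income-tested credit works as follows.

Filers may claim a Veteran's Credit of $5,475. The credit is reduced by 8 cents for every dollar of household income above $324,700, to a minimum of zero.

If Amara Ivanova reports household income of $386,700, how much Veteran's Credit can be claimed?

Veteran's Credit: 8% of the $62,000 excess over $324,700 is $4,960; credit = $5,475 − $4,960 = $515.

$515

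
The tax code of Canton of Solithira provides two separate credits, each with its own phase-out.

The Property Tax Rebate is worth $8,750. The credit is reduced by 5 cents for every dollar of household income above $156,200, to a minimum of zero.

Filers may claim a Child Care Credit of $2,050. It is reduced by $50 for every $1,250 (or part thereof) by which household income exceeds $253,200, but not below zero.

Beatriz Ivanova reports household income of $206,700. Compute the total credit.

Property Tax Rebate: 5% of the $50,500 excess over $156,200 is $2,525; credit = $8,750 − $2,525 = $6,225.
Child Care Credit: $206,700 is at or below the $253,200 threshold, so the full $2,050 applies.
Total: $6,225 + $2,050 = $8,275.

$8,275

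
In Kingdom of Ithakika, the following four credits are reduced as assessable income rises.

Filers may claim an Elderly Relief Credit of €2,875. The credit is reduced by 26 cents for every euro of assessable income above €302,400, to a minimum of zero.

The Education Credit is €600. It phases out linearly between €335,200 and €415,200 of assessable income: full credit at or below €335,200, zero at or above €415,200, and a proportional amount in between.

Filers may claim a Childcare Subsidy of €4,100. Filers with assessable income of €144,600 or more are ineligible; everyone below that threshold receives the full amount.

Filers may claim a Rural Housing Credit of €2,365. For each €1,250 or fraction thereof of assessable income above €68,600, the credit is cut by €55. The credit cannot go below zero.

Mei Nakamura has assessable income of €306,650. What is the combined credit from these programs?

€2,370

Elderly Relief Credit: 26% of the €4,250 excess over €302,400 is €1,105; credit = €2,875 − €1,105 = €1,770.
Education Credit: €306,650 is at or below the €335,200 threshold, so the full €600 applies.
Childcare Subsidy: €306,650 meets or exceeds the €144,600 cutoff, so the credit is €0.
Rural Housing Credit: income exceeds €68,600 by €238,050 → 191 increments × €55 = €10,505 ≥ base, so the credit is €0.
Total: €1,770 + €600 + €0 + €0 = €2,370.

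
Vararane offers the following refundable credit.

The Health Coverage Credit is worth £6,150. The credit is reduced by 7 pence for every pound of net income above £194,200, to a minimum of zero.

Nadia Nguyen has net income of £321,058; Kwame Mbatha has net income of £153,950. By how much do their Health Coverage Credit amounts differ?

Nadia (£321,058): Health Coverage Credit: 7% of the £126,858 excess over £194,200 is £8,880.06 ≥ base, so the credit is £0.
Kwame (£153,950): Health Coverage Credit: £153,950 is at or below the £194,200 threshold, so the full £6,150 applies.
Difference: |£0 − £6,150| = £6,150.

£6,150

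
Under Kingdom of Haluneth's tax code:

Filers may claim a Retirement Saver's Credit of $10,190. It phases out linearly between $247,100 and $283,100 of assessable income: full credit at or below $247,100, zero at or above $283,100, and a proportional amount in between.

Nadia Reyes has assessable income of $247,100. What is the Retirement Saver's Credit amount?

$10,190

Retirement Saver's Credit: $247,100 is at or below the $247,100 threshold, so the full $10,190 applies.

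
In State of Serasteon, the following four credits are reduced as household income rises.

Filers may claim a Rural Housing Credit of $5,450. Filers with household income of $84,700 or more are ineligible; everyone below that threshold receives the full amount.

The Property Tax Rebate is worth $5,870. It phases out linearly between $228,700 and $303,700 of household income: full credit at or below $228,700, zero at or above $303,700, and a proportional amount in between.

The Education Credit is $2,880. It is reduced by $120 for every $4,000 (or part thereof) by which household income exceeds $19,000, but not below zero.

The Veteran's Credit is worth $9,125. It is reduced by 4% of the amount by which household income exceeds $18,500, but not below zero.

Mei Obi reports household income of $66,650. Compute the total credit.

Rural Housing Credit: $66,650 is below the $84,700 cutoff, so the full $5,450 applies.
Property Tax Rebate: $66,650 is at or below the $228,700 threshold, so the full $5,870 applies.
Education Credit: income exceeds $19,000 by $47,650, which is 12 full-or-partial $4,000 increments; reduction = 12 × $120 = $1,440, leaving $1,440.
Veteran's Credit: 4% of the $48,150 excess over $18,500 is $1,926; credit = $9,125 − $1,926 = $7,199.
Total: $5,450 + $5,870 + $1,440 + $7,199 = $19,959.

$19,959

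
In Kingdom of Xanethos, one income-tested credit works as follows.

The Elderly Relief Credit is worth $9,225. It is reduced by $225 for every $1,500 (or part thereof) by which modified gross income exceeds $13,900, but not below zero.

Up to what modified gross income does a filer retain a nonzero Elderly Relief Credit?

After 40 increments the reduction is 40 × $225 = $9,000, leaving $225; one more increment wipes it out. Increment 40 ends at excess 40 × $1,500 = $60,000, so the highest qualifying income is $13,900 + $60,000 = $73,900.

$73,900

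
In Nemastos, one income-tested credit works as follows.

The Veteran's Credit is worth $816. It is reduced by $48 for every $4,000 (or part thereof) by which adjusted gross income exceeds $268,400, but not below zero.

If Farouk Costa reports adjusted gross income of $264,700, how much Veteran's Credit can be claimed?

Veteran's Credit: $264,700 is at or below the $268,400 threshold, so the full $816 applies.

$816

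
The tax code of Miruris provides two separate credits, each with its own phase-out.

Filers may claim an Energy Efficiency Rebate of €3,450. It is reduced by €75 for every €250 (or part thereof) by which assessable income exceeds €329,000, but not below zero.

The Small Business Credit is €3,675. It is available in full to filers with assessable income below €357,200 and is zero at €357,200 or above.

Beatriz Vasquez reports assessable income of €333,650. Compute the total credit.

Energy Efficiency Rebate: income exceeds €329,000 by €4,650, which is 19 full-or-partial €250 increments; reduction = 19 × €75 = €1,425, leaving €2,025.
Small Business Credit: €333,650 is below the €357,200 cutoff, so the full €3,675 applies.
Total: €2,025 + €3,675 = €5,700.

€5,700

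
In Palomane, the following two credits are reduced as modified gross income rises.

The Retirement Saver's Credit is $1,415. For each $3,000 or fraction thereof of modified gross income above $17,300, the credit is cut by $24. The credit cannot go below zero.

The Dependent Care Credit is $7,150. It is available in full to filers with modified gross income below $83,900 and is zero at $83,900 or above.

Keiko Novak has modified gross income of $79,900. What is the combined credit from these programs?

Retirement Saver's Credit: income exceeds $17,300 by $62,600, which is 21 full-or-partial $3,000 increments; reduction = 21 × $24 = $504, leaving $911.
Dependent Care Credit: $79,900 is below the $83,900 cutoff, so the full $7,150 applies.
Total: $911 + $7,150 = $8,061.

$8,061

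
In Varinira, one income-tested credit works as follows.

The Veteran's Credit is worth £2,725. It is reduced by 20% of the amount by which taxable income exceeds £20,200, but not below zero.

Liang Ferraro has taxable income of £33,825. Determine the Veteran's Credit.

£0

Veteran's Credit: 20% of the £13,625 excess over £20,200 is £2,725 ≥ base, so the credit is £0.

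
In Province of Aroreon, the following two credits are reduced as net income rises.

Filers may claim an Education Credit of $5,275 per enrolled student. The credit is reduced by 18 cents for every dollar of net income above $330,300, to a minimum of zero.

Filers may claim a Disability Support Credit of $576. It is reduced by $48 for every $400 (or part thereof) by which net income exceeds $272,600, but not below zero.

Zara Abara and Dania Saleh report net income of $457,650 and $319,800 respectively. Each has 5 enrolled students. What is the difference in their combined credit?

Zara ($457,650): Education Credit: base = 5 × $5,275 = $26,375. 18% of the $127,350 excess over $330,300 is $22,923; credit = $26,375 − $22,923 = $3,452. Disability Support Credit: income exceeds $272,600 by $185,050 → 463 increments × $48 = $22,224 ≥ base, so the credit is $0. total $3,452 + $0 = $3,452
Dania ($319,800): Education Credit: base = 5 × $5,275 = $26,375. $319,800 is at or below the $330,300 threshold, so the full $26,375 applies. Disability Support Credit: income exceeds $272,600 by $47,200 → 118 increments × $48 = $5,664 ≥ base, so the credit is $0. total $26,375 + $0 = $26,375
Difference: |$3,452 − $26,375| = $22,923.

$22,923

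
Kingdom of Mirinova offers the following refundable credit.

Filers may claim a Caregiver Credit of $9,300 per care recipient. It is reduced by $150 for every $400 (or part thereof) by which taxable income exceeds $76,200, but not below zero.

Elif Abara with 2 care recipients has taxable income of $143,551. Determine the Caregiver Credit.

$0

Caregiver Credit: base = 2 × $9,300 = $18,600. income exceeds $76,200 by $67,351 → 169 increments × $150 = $25,350 ≥ base, so the credit is $0.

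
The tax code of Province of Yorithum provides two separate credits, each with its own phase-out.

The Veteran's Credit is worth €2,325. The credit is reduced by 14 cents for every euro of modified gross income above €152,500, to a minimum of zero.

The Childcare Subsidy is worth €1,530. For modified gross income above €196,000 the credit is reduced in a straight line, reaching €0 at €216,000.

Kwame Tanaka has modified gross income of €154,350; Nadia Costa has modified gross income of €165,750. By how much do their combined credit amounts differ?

Kwame (€154,350): Veteran's Credit: 14% of the €1,850 excess over €152,500 is €259; credit = €2,325 − €259 = €2,066. Childcare Subsidy: €154,350 is at or below the €196,000 threshold, so the full €1,530 applies. total €2,066 + €1,530 = €3,596
Nadia (€165,750): Veteran's Credit: 14% of the €13,250 excess over €152,500 is €1,855; credit = €2,325 − €1,855 = €470. Childcare Subsidy: €165,750 is at or below the €196,000 threshold, so the full €1,530 applies. total €470 + €1,530 = €2,000
Difference: |€3,596 − €2,000| = €1,596.

€1,596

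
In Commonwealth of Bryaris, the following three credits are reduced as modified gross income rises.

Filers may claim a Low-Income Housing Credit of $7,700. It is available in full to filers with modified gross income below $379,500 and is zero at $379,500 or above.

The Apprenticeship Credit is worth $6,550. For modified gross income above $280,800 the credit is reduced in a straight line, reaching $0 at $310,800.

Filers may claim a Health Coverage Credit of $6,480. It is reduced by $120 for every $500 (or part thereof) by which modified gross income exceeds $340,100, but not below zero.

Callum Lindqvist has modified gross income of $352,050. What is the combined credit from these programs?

$11,300

Low-Income Housing Credit: $352,050 is below the $379,500 cutoff, so the full $7,700 applies.
Apprenticeship Credit: $352,050 is at or above $310,800, so the credit is $0.
Health Coverage Credit: income exceeds $340,100 by $11,950, which is 24 full-or-partial $500 increments; reduction = 24 × $120 = $2,880, leaving $3,600.
Total: $7,700 + $0 + $3,600 = $11,300.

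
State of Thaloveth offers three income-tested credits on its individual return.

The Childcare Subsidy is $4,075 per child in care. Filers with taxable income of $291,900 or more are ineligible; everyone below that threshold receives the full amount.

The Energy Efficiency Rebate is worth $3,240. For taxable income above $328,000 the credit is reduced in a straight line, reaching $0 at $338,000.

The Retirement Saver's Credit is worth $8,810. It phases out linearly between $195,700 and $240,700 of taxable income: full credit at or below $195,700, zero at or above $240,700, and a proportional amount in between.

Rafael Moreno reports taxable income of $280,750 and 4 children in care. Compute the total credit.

$19,540

Childcare Subsidy: base = 4 × $4,075 = $16,300. $280,750 is below the $291,900 cutoff, so the full $16,300 applies.
Energy Efficiency Rebate: $280,750 is at or below the $328,000 threshold, so the full $3,240 applies.
Retirement Saver's Credit: $280,750 is at or above $240,700, so the credit is $0.
Total: $16,300 + $3,240 + $0 = $19,540.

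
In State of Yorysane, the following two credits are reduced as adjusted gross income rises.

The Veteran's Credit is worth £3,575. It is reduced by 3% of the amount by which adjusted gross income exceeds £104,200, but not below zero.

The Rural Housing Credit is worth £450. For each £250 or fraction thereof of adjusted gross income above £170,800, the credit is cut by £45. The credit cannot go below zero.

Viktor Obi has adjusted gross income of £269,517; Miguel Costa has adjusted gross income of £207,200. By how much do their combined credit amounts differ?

Viktor (£269,517): Veteran's Credit: 3% of the £165,317 excess over £104,200 is £4,959.51 ≥ base, so the credit is £0. Rural Housing Credit: income exceeds £170,800 by £98,717 → 395 increments × £45 = £17,775 ≥ base, so the credit is £0. total £0 + £0 = £0
Miguel (£207,200): Veteran's Credit: 3% of the £103,000 excess over £104,200 is £3,090; credit = £3,575 − £3,090 = £485. Rural Housing Credit: income exceeds £170,800 by £36,400 → 146 increments × £45 = £6,570 ≥ base, so the credit is £0. total £485 + £0 = £485
Difference: |£0 − £485| = £485.

£485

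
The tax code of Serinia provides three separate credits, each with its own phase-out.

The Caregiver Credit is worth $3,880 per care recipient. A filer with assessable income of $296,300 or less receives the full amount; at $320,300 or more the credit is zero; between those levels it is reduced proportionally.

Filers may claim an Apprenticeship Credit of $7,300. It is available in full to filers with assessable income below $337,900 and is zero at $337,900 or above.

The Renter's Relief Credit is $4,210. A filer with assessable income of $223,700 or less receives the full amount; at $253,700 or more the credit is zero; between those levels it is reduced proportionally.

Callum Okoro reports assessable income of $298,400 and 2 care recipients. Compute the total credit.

Caregiver Credit: base = 2 × $3,880 = $7,760. $298,400 is $2,100 into a $24,000 phase-out range, leaving 21,900/24,000 of the credit: $7,760 × 21,900/24,000 = $7,081.
Apprenticeship Credit: $298,400 is below the $337,900 cutoff, so the full $7,300 applies.
Renter's Relief Credit: $298,400 is at or above $253,700, so the credit is $0.
Total: $7,081 + $7,300 + $0 = $14,381.

$14,381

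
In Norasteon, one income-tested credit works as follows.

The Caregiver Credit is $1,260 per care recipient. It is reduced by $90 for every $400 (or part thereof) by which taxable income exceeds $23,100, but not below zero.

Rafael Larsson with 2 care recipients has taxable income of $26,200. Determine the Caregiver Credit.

$1,800

Caregiver Credit: base = 2 × $1,260 = $2,520. income exceeds $23,100 by $3,100, which is 8 full-or-partial $400 increments; reduction = 8 × $90 = $720, leaving $1,800.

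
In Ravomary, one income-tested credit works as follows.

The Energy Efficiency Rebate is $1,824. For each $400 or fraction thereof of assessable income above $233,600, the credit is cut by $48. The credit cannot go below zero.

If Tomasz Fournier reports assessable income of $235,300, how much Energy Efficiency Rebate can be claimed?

Energy Efficiency Rebate: income exceeds $233,600 by $1,700, which is 5 full-or-partial $400 increments; reduction = 5 × $48 = $240, leaving $1,584.

$1,584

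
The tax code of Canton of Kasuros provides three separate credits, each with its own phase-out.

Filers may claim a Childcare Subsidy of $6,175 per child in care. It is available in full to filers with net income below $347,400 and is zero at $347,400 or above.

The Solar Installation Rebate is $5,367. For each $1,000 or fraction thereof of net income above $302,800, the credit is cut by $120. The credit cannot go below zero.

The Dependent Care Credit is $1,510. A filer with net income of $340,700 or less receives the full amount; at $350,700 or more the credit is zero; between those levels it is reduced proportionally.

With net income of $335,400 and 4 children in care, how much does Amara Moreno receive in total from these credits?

$27,617

Childcare Subsidy: base = 4 × $6,175 = $24,700. $335,400 is below the $347,400 cutoff, so the full $24,700 applies.
Solar Installation Rebate: income exceeds $302,800 by $32,600, which is 33 full-or-partial $1,000 increments; reduction = 33 × $120 = $3,960, leaving $1,407.
Dependent Care Credit: $335,400 is at or below the $340,700 threshold, so the full $1,510 applies.
Total: $24,700 + $1,407 + $1,510 = $27,617.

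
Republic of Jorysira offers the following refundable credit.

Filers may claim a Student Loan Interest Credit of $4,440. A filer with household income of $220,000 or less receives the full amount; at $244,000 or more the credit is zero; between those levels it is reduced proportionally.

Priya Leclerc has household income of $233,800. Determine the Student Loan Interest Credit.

Student Loan Interest Credit: $233,800 is $13,800 into a $24,000 phase-out range, leaving 10,200/24,000 of the credit: $4,440 × 10,200/24,000 = $1,887.

$1,887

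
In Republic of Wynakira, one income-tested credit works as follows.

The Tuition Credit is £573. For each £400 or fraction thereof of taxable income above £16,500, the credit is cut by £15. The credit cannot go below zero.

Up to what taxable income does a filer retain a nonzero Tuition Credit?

£31,700

After 38 increments the reduction is 38 × £15 = £570, leaving £3; one more increment wipes it out. Increment 38 ends at excess 38 × £400 = £15,200, so the highest qualifying income is £16,500 + £15,200 = £31,700.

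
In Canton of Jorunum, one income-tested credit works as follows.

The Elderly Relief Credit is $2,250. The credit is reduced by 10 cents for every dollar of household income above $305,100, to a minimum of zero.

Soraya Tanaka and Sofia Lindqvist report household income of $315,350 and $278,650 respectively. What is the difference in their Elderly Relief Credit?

$1,025

Soraya ($315,350): Elderly Relief Credit: 10% of the $10,250 excess over $305,100 is $1,025; credit = $2,250 − $1,025 = $1,225.
Sofia ($278,650): Elderly Relief Credit: $278,650 is at or below the $305,100 threshold, so the full $2,250 applies.
Difference: |$1,225 − $2,250| = $1,025.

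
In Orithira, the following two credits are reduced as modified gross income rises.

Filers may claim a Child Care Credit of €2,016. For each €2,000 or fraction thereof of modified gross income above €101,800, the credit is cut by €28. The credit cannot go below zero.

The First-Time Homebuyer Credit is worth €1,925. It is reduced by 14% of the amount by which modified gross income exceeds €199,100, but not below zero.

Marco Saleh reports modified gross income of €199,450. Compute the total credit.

€2,520

Child Care Credit: income exceeds €101,800 by €97,650, which is 49 full-or-partial €2,000 increments; reduction = 49 × €28 = €1,372, leaving €644.
First-Time Homebuyer Credit: 14% of the €350 excess over €199,100 is €49; credit = €1,925 − €49 = €1,876.
Total: €644 + €1,876 = €2,520.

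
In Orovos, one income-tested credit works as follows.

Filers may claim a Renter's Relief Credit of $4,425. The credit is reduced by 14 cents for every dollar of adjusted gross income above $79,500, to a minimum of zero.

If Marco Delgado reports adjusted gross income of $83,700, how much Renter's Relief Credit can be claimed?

$3,837

Renter's Relief Credit: 14% of the $4,200 excess over $79,500 is $588; credit = $4,425 − $588 = $3,837.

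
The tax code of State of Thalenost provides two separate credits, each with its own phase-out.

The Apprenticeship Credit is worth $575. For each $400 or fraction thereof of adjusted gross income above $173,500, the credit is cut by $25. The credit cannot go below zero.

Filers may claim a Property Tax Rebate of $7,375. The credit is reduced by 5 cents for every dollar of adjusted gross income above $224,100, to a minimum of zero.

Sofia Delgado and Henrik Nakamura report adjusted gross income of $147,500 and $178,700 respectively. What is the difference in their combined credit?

$325

Sofia ($147,500): Apprenticeship Credit: $147,500 is at or below the $173,500 threshold, so the full $575 applies. Property Tax Rebate: $147,500 is at or below the $224,100 threshold, so the full $7,375 applies. total $575 + $7,375 = $7,950
Henrik ($178,700): Apprenticeship Credit: income exceeds $173,500 by $5,200, which is 13 full-or-partial $400 increments; reduction = 13 × $25 = $325, leaving $250. Property Tax Rebate: $178,700 is at or below the $224,100 threshold, so the full $7,375 applies. total $250 + $7,375 = $7,625
Difference: |$7,950 − $7,625| = $325.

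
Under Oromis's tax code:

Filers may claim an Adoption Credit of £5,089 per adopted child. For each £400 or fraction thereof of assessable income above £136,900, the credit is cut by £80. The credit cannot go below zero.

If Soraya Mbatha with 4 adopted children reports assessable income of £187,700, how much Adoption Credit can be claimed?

Adoption Credit: base = 4 × £5,089 = £20,356. income exceeds £136,900 by £50,800, which is 127 full-or-partial £400 increments; reduction = 127 × £80 = £10,160, leaving £10,196.

£10,196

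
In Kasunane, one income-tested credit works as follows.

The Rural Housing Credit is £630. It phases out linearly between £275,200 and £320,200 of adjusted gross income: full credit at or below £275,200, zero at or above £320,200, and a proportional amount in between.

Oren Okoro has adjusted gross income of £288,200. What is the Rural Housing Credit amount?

£448

Rural Housing Credit: £288,200 is £13,000 into a £45,000 phase-out range, leaving 32,000/45,000 of the credit: £630 × 32,000/45,000 = £448.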